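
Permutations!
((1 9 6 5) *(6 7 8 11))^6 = (1 5 6 11 8 7 9) = [0, 5, 2, 3, 4, 6, 11, 9, 7, 1, 10, 8]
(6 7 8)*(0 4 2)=(0 4 2)(6 7 8)=[4, 1, 0, 3, 2, 5, 7, 8, 6]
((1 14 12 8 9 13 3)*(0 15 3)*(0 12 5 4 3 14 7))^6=(0 1 4 14)(3 5 15 7)(8 13)(9 12)=[1, 4, 2, 5, 14, 15, 6, 3, 13, 12, 10, 11, 9, 8, 0, 7]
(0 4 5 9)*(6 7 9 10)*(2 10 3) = (0 4 5 3 2 10 6 7 9) = [4, 1, 10, 2, 5, 3, 7, 9, 8, 0, 6]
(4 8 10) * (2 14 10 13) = [0, 1, 14, 3, 8, 5, 6, 7, 13, 9, 4, 11, 12, 2, 10] = (2 14 10 4 8 13)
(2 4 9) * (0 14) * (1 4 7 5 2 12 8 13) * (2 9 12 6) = [14, 4, 7, 3, 12, 9, 2, 5, 13, 6, 10, 11, 8, 1, 0] = (0 14)(1 4 12 8 13)(2 7 5 9 6)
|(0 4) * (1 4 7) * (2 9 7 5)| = |(0 5 2 9 7 1 4)| = 7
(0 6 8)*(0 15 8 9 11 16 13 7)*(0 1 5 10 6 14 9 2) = (0 14 9 11 16 13 7 1 5 10 6 2)(8 15) = [14, 5, 0, 3, 4, 10, 2, 1, 15, 11, 6, 16, 12, 7, 9, 8, 13]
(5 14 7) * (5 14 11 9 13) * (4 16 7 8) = (4 16 7 14 8)(5 11 9 13) = [0, 1, 2, 3, 16, 11, 6, 14, 4, 13, 10, 9, 12, 5, 8, 15, 7]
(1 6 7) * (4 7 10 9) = (1 6 10 9 4 7) = [0, 6, 2, 3, 7, 5, 10, 1, 8, 4, 9]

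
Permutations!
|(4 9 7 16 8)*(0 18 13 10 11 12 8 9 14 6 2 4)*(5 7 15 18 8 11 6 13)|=6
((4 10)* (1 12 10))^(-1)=(1 4 10 12)=[0, 4, 2, 3, 10, 5, 6, 7, 8, 9, 12, 11, 1]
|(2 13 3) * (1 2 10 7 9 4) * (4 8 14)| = 10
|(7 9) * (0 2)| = |(0 2)(7 9)| = 2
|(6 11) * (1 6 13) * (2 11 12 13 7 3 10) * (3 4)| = |(1 6 12 13)(2 11 7 4 3 10)| = 12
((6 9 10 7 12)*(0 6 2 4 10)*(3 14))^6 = (14)(2 4 10 7 12) = [0, 1, 4, 3, 10, 5, 6, 12, 8, 9, 7, 11, 2, 13, 14]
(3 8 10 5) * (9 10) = (3 8 9 10 5) = [0, 1, 2, 8, 4, 3, 6, 7, 9, 10, 5]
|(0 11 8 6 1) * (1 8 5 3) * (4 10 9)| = |(0 11 5 3 1)(4 10 9)(6 8)| = 30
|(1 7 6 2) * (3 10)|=4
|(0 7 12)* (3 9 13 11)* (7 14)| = 4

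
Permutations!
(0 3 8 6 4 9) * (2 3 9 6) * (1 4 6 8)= (0 9)(1 4 8 2 3)= [9, 4, 3, 1, 8, 5, 6, 7, 2, 0]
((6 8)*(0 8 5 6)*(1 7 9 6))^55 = (9)(0 8) = [8, 1, 2, 3, 4, 5, 6, 7, 0, 9]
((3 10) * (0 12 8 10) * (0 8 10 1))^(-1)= (0 1 8 3 10 12)= [1, 8, 2, 10, 4, 5, 6, 7, 3, 9, 12, 11, 0]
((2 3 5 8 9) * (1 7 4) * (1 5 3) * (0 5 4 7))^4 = (0 2 8)(1 9 5) = [2, 9, 8, 3, 4, 1, 6, 7, 0, 5]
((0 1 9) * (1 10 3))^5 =(10) =[0, 1, 2, 3, 4, 5, 6, 7, 8, 9, 10]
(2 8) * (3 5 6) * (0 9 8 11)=[9, 1, 11, 5, 4, 6, 3, 7, 2, 8, 10, 0]=(0 9 8 2 11)(3 5 6)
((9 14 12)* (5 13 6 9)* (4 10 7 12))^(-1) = (4 14 9 6 13 5 12 7 10) = [0, 1, 2, 3, 14, 12, 13, 10, 8, 6, 4, 11, 7, 5, 9]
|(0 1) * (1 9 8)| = |(0 9 8 1)| = 4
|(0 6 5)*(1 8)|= |(0 6 5)(1 8)|= 6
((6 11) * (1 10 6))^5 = (1 10 6 11) = [0, 10, 2, 3, 4, 5, 11, 7, 8, 9, 6, 1]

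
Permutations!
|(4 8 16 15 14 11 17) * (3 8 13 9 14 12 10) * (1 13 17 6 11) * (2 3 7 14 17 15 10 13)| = |(1 2 3 8 16 10 7 14)(4 15 12 13 9 17)(6 11)| = 24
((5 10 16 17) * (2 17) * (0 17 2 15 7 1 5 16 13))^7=(0 10 1 15 17 13 5 7 16)=[10, 15, 2, 3, 4, 7, 6, 16, 8, 9, 1, 11, 12, 5, 14, 17, 0, 13]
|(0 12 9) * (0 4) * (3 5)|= |(0 12 9 4)(3 5)|= 4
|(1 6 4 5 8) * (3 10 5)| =7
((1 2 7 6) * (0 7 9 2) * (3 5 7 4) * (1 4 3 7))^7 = (0 1 5 3)(2 9)(4 7 6) = [1, 5, 9, 0, 7, 3, 4, 6, 8, 2]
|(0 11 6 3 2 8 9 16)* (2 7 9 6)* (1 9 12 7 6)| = 14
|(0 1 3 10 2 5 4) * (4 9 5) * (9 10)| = |(0 1 3 9 5 10 2 4)| = 8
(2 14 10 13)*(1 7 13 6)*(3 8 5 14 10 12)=(1 7 13 2 10 6)(3 8 5 14 12)=[0, 7, 10, 8, 4, 14, 1, 13, 5, 9, 6, 11, 3, 2, 12]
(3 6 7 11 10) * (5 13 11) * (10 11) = [0, 1, 2, 6, 4, 13, 7, 5, 8, 9, 3, 11, 12, 10] = (3 6 7 5 13 10)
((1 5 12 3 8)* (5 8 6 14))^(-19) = (1 8)(3 6 14 5 12) = [0, 8, 2, 6, 4, 12, 14, 7, 1, 9, 10, 11, 3, 13, 5]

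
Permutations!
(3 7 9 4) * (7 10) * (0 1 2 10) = (0 1 2 10 7 9 4 3) = [1, 2, 10, 0, 3, 5, 6, 9, 8, 4, 7]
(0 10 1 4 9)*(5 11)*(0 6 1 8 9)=(0 10 8 9 6 1 4)(5 11)=[10, 4, 2, 3, 0, 11, 1, 7, 9, 6, 8, 5]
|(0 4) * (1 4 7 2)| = |(0 7 2 1 4)| = 5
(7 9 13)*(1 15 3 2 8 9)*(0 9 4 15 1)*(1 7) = (0 9 13 1 7)(2 8 4 15 3) = [9, 7, 8, 2, 15, 5, 6, 0, 4, 13, 10, 11, 12, 1, 14, 3]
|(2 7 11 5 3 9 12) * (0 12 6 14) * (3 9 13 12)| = |(0 3 13 12 2 7 11 5 9 6 14)| = 11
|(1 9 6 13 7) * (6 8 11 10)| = |(1 9 8 11 10 6 13 7)| = 8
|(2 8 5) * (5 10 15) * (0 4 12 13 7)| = |(0 4 12 13 7)(2 8 10 15 5)| = 5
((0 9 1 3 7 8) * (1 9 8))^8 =(9)(1 7 3) =[0, 7, 2, 1, 4, 5, 6, 3, 8, 9]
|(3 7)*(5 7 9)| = 4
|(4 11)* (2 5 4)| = 4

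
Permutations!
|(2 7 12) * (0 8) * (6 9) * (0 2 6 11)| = |(0 8 2 7 12 6 9 11)| = 8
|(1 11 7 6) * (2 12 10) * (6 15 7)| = 6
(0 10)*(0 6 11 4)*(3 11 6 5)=[10, 1, 2, 11, 0, 3, 6, 7, 8, 9, 5, 4]=(0 10 5 3 11 4)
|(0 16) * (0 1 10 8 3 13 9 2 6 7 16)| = 10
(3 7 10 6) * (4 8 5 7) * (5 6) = [0, 1, 2, 4, 8, 7, 3, 10, 6, 9, 5] = (3 4 8 6)(5 7 10)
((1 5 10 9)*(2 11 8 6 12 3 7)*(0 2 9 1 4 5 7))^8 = (0 2 11 8 6 12 3)(1 9 5)(4 10 7) = [2, 9, 11, 0, 10, 1, 12, 4, 6, 5, 7, 8, 3]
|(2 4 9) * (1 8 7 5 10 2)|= |(1 8 7 5 10 2 4 9)|= 8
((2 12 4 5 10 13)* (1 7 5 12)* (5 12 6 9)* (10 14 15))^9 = (1 10 5 4)(2 15 9 12)(6 7 13 14) = [0, 10, 15, 3, 1, 4, 7, 13, 8, 12, 5, 11, 2, 14, 6, 9]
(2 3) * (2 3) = [0, 1, 2, 3] = (3)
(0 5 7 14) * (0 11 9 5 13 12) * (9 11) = [13, 1, 2, 3, 4, 7, 6, 14, 8, 5, 10, 11, 0, 12, 9] = (0 13 12)(5 7 14 9)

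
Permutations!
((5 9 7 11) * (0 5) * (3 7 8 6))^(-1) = (0 11 7 3 6 8 9 5) = [11, 1, 2, 6, 4, 0, 8, 3, 9, 5, 10, 7]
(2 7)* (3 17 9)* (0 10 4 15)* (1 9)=(0 10 4 15)(1 9 3 17)(2 7)=[10, 9, 7, 17, 15, 5, 6, 2, 8, 3, 4, 11, 12, 13, 14, 0, 16, 1]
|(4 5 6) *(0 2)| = 6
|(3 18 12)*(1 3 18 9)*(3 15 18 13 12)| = |(1 15 18 3 9)(12 13)| = 10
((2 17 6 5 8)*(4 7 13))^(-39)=(2 17 6 5 8)=[0, 1, 17, 3, 4, 8, 5, 7, 2, 9, 10, 11, 12, 13, 14, 15, 16, 6]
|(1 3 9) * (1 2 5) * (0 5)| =|(0 5 1 3 9 2)| =6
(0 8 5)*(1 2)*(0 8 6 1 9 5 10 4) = (0 6 1 2 9 5 8 10 4) = [6, 2, 9, 3, 0, 8, 1, 7, 10, 5, 4]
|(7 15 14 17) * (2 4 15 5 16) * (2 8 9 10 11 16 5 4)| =5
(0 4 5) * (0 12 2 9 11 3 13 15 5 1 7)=(0 4 1 7)(2 9 11 3 13 15 5 12)=[4, 7, 9, 13, 1, 12, 6, 0, 8, 11, 10, 3, 2, 15, 14, 5]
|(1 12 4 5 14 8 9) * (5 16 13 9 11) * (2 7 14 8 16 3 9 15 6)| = |(1 12 4 3 9)(2 7 14 16 13 15 6)(5 8 11)| = 105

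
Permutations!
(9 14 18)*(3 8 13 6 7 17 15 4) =(3 8 13 6 7 17 15 4)(9 14 18) =[0, 1, 2, 8, 3, 5, 7, 17, 13, 14, 10, 11, 12, 6, 18, 4, 16, 15, 9]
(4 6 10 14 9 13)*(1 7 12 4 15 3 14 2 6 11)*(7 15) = (1 15 3 14 9 13 7 12 4 11)(2 6 10) = [0, 15, 6, 14, 11, 5, 10, 12, 8, 13, 2, 1, 4, 7, 9, 3]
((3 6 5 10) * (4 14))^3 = [0, 1, 2, 10, 14, 6, 3, 7, 8, 9, 5, 11, 12, 13, 4] = (3 10 5 6)(4 14)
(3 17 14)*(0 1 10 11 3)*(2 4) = [1, 10, 4, 17, 2, 5, 6, 7, 8, 9, 11, 3, 12, 13, 0, 15, 16, 14] = (0 1 10 11 3 17 14)(2 4)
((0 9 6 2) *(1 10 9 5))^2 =(0 1 9 2 5 10 6) =[1, 9, 5, 3, 4, 10, 0, 7, 8, 2, 6]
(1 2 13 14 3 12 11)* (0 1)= (0 1 2 13 14 3 12 11)= [1, 2, 13, 12, 4, 5, 6, 7, 8, 9, 10, 0, 11, 14, 3]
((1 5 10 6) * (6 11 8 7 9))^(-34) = (1 9 8 10)(5 6 7 11) = [0, 9, 2, 3, 4, 6, 7, 11, 10, 8, 1, 5]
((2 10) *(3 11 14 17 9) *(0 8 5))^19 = (0 8 5)(2 10)(3 9 17 14 11) = [8, 1, 10, 9, 4, 0, 6, 7, 5, 17, 2, 3, 12, 13, 11, 15, 16, 14]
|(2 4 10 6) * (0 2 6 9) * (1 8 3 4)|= |(0 2 1 8 3 4 10 9)|= 8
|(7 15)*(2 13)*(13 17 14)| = 4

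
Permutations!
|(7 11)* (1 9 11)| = 4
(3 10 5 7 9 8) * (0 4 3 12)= (0 4 3 10 5 7 9 8 12)= [4, 1, 2, 10, 3, 7, 6, 9, 12, 8, 5, 11, 0]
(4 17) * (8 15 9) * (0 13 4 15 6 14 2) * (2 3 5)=(0 13 4 17 15 9 8 6 14 3 5 2)=[13, 1, 0, 5, 17, 2, 14, 7, 6, 8, 10, 11, 12, 4, 3, 9, 16, 15]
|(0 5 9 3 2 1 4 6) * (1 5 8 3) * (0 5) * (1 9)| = |(9)(0 8 3 2)(1 4 6 5)| = 4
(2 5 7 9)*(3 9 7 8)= (2 5 8 3 9)= [0, 1, 5, 9, 4, 8, 6, 7, 3, 2]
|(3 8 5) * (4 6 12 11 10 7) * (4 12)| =12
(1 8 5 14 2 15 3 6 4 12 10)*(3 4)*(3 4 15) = (15)(1 8 5 14 2 3 6 4 12 10) = [0, 8, 3, 6, 12, 14, 4, 7, 5, 9, 1, 11, 10, 13, 2, 15]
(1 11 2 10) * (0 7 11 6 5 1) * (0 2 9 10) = [7, 6, 0, 3, 4, 1, 5, 11, 8, 10, 2, 9] = (0 7 11 9 10 2)(1 6 5)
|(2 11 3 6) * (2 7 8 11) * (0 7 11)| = |(0 7 8)(3 6 11)| = 3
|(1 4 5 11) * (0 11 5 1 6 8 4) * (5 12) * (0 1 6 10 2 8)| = 14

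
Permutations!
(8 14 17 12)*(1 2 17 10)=(1 2 17 12 8 14 10)=[0, 2, 17, 3, 4, 5, 6, 7, 14, 9, 1, 11, 8, 13, 10, 15, 16, 12]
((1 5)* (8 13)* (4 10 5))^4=(13)=[0, 1, 2, 3, 4, 5, 6, 7, 8, 9, 10, 11, 12, 13]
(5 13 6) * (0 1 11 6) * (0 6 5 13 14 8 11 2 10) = (0 1 2 10)(5 14 8 11)(6 13) = [1, 2, 10, 3, 4, 14, 13, 7, 11, 9, 0, 5, 12, 6, 8]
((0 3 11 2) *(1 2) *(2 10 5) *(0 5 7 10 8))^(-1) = (0 8 1 11 3)(2 5)(7 10) = [8, 11, 5, 0, 4, 2, 6, 10, 1, 9, 7, 3]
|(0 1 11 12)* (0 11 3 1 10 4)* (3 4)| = 10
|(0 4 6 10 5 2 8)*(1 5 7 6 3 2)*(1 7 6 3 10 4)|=|(0 1 5 7 3 2 8)(4 10 6)|=21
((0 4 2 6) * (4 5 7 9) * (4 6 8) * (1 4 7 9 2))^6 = (0 9)(5 6) = [9, 1, 2, 3, 4, 6, 5, 7, 8, 0]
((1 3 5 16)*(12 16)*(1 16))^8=(16)=[0, 1, 2, 3, 4, 5, 6, 7, 8, 9, 10, 11, 12, 13, 14, 15, 16]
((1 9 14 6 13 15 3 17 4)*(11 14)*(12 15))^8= (1 3 13 11 4 15 6 9 17 12 14)= [0, 3, 2, 13, 15, 5, 9, 7, 8, 17, 10, 4, 14, 11, 1, 6, 16, 12]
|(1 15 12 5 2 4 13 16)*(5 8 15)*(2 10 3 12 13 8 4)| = |(1 5 10 3 12 4 8 15 13 16)| = 10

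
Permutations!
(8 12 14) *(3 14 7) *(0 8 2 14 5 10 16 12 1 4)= (0 8 1 4)(2 14)(3 5 10 16 12 7)= [8, 4, 14, 5, 0, 10, 6, 3, 1, 9, 16, 11, 7, 13, 2, 15, 12]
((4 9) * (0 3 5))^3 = (4 9) = [0, 1, 2, 3, 9, 5, 6, 7, 8, 4]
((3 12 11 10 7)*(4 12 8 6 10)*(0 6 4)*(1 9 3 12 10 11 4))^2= (0 11 6)(1 3)(4 7)(8 9)(10 12)= [11, 3, 2, 1, 7, 5, 0, 4, 9, 8, 12, 6, 10]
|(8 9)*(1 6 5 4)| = 4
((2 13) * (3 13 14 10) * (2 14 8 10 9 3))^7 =(2 8 10)(3 9 14 13) =[0, 1, 8, 9, 4, 5, 6, 7, 10, 14, 2, 11, 12, 3, 13]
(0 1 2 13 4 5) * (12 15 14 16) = (0 1 2 13 4 5)(12 15 14 16) = [1, 2, 13, 3, 5, 0, 6, 7, 8, 9, 10, 11, 15, 4, 16, 14, 12]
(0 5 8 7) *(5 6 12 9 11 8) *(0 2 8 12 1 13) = (0 6 1 13)(2 8 7)(9 11 12) = [6, 13, 8, 3, 4, 5, 1, 2, 7, 11, 10, 12, 9, 0]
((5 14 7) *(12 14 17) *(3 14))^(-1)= (3 12 17 5 7 14)= [0, 1, 2, 12, 4, 7, 6, 14, 8, 9, 10, 11, 17, 13, 3, 15, 16, 5]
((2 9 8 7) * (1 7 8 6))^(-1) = (1 6 9 2 7) = [0, 6, 7, 3, 4, 5, 9, 1, 8, 2]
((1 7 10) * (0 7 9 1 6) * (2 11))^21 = [7, 9, 11, 3, 4, 5, 0, 10, 8, 1, 6, 2] = (0 7 10 6)(1 9)(2 11)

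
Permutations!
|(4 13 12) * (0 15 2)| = 3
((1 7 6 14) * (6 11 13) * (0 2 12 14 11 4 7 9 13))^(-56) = (0 6 9 14 2 11 13 1 12) = [6, 12, 11, 3, 4, 5, 9, 7, 8, 14, 10, 13, 0, 1, 2]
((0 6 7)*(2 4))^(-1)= (0 7 6)(2 4)= [7, 1, 4, 3, 2, 5, 0, 6]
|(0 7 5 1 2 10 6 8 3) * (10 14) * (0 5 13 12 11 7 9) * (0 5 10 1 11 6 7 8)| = 33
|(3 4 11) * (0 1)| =|(0 1)(3 4 11)| =6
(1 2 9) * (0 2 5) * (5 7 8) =(0 2 9 1 7 8 5) =[2, 7, 9, 3, 4, 0, 6, 8, 5, 1]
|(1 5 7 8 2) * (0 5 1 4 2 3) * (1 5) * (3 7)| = 4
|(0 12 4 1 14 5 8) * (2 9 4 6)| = 10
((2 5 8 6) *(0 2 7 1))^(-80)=(0 6 2 7 5 1 8)=[6, 8, 7, 3, 4, 1, 2, 5, 0]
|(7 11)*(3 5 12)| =|(3 5 12)(7 11)| =6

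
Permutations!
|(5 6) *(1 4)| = 2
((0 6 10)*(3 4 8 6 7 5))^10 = [5, 1, 2, 8, 6, 4, 0, 3, 10, 9, 7] = (0 5 4 6)(3 8 10 7)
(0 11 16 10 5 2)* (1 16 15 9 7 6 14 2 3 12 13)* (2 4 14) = [11, 16, 0, 12, 14, 3, 2, 6, 8, 7, 5, 15, 13, 1, 4, 9, 10] = (0 11 15 9 7 6 2)(1 16 10 5 3 12 13)(4 14)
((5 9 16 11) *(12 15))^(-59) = (5 9 16 11)(12 15) = [0, 1, 2, 3, 4, 9, 6, 7, 8, 16, 10, 5, 15, 13, 14, 12, 11]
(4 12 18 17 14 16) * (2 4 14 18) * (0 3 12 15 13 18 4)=(0 3 12 2)(4 15 13 18 17)(14 16)=[3, 1, 0, 12, 15, 5, 6, 7, 8, 9, 10, 11, 2, 18, 16, 13, 14, 4, 17]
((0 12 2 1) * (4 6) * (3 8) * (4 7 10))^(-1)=(0 1 2 12)(3 8)(4 10 7 6)=[1, 2, 12, 8, 10, 5, 4, 6, 3, 9, 7, 11, 0]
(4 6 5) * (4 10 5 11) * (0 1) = (0 1)(4 6 11)(5 10) = [1, 0, 2, 3, 6, 10, 11, 7, 8, 9, 5, 4]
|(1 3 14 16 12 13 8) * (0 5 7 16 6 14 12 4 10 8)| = |(0 5 7 16 4 10 8 1 3 12 13)(6 14)| = 22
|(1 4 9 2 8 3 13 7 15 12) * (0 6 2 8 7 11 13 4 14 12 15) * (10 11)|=12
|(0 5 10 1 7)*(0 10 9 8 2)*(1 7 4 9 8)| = 12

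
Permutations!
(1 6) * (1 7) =(1 6 7) =[0, 6, 2, 3, 4, 5, 7, 1]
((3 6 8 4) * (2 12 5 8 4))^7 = (2 8 5 12)(3 6 4) = [0, 1, 8, 6, 3, 12, 4, 7, 5, 9, 10, 11, 2]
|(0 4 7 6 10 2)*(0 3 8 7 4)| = 6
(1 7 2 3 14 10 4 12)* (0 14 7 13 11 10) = (0 14)(1 13 11 10 4 12)(2 3 7) = [14, 13, 3, 7, 12, 5, 6, 2, 8, 9, 4, 10, 1, 11, 0]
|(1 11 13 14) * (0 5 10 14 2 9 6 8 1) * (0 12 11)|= |(0 5 10 14 12 11 13 2 9 6 8 1)|= 12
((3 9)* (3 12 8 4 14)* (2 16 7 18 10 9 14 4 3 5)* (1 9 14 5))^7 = (1 16 12 18 3 14 2 9 7 8 10 5) = [0, 16, 9, 14, 4, 1, 6, 8, 10, 7, 5, 11, 18, 13, 2, 15, 12, 17, 3]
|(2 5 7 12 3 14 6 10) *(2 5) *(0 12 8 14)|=6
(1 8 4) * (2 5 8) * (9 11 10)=(1 2 5 8 4)(9 11 10)=[0, 2, 5, 3, 1, 8, 6, 7, 4, 11, 9, 10]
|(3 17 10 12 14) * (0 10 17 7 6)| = 7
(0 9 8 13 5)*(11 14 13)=(0 9 8 11 14 13 5)=[9, 1, 2, 3, 4, 0, 6, 7, 11, 8, 10, 14, 12, 5, 13]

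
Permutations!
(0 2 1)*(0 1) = (0 2) = [2, 1, 0]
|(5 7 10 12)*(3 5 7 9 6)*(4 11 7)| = |(3 5 9 6)(4 11 7 10 12)| = 20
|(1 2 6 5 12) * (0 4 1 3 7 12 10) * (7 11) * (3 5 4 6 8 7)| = |(0 6 4 1 2 8 7 12 5 10)(3 11)| = 10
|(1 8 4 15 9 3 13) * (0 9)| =|(0 9 3 13 1 8 4 15)| =8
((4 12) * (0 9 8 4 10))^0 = (12) = [0, 1, 2, 3, 4, 5, 6, 7, 8, 9, 10, 11, 12]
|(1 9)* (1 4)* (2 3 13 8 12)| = 15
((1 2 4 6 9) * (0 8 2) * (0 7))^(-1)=(0 7 1 9 6 4 2 8)=[7, 9, 8, 3, 2, 5, 4, 1, 0, 6]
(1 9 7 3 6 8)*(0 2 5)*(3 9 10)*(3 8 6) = (0 2 5)(1 10 8)(7 9) = [2, 10, 5, 3, 4, 0, 6, 9, 1, 7, 8]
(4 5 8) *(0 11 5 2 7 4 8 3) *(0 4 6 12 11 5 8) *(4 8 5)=(0 4 2 7 6 12 11 5 3 8)=[4, 1, 7, 8, 2, 3, 12, 6, 0, 9, 10, 5, 11]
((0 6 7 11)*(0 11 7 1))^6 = [0, 1, 2, 3, 4, 5, 6, 7, 8, 9, 10, 11] = (11)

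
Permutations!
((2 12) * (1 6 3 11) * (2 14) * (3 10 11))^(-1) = (1 11 10 6)(2 14 12) = [0, 11, 14, 3, 4, 5, 1, 7, 8, 9, 6, 10, 2, 13, 12]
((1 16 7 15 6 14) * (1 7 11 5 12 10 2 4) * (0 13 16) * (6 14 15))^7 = [2, 10, 5, 3, 12, 13, 7, 14, 8, 9, 11, 0, 16, 4, 15, 6, 1] = (0 2 5 13 4 12 16 1 10 11)(6 7 14 15)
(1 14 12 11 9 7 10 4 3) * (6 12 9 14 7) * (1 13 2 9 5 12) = (1 7 10 4 3 13 2 9 6)(5 12 11 14) = [0, 7, 9, 13, 3, 12, 1, 10, 8, 6, 4, 14, 11, 2, 5]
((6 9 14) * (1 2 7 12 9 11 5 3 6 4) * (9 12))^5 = (1 4 14 9 7 2)(3 6 11 5) = [0, 4, 1, 6, 14, 3, 11, 2, 8, 7, 10, 5, 12, 13, 9]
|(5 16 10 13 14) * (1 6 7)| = |(1 6 7)(5 16 10 13 14)| = 15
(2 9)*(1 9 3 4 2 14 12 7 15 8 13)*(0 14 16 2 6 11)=(0 14 12 7 15 8 13 1 9 16 2 3 4 6 11)=[14, 9, 3, 4, 6, 5, 11, 15, 13, 16, 10, 0, 7, 1, 12, 8, 2]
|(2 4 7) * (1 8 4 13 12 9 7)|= 15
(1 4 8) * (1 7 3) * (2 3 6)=[0, 4, 3, 1, 8, 5, 2, 6, 7]=(1 4 8 7 6 2 3)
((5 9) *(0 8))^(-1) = (0 8)(5 9) = [8, 1, 2, 3, 4, 9, 6, 7, 0, 5]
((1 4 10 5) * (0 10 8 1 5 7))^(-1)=(0 7 10)(1 8 4)=[7, 8, 2, 3, 1, 5, 6, 10, 4, 9, 0]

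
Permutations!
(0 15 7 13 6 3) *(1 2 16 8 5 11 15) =(0 1 2 16 8 5 11 15 7 13 6 3) =[1, 2, 16, 0, 4, 11, 3, 13, 5, 9, 10, 15, 12, 6, 14, 7, 8]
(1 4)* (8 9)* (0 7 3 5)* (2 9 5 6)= (0 7 3 6 2 9 8 5)(1 4)= [7, 4, 9, 6, 1, 0, 2, 3, 5, 8]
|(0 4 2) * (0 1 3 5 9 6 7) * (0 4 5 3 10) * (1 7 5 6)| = 6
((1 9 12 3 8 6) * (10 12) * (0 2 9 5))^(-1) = (0 5 1 6 8 3 12 10 9 2) = [5, 6, 0, 12, 4, 1, 8, 7, 3, 2, 9, 11, 10]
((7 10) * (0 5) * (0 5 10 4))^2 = (0 7)(4 10) = [7, 1, 2, 3, 10, 5, 6, 0, 8, 9, 4]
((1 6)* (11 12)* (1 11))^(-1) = (1 12 11 6) = [0, 12, 2, 3, 4, 5, 1, 7, 8, 9, 10, 6, 11]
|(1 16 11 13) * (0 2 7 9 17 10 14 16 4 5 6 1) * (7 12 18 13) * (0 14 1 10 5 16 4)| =|(0 2 12 18 13 14 4 16 11 7 9 17 5 6 10 1)| =16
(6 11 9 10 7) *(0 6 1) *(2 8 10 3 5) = (0 6 11 9 3 5 2 8 10 7 1) = [6, 0, 8, 5, 4, 2, 11, 1, 10, 3, 7, 9]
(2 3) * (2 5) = (2 3 5) = [0, 1, 3, 5, 4, 2]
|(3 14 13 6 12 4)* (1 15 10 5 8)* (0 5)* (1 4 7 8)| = |(0 5 1 15 10)(3 14 13 6 12 7 8 4)| = 40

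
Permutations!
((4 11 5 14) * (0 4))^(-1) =(0 14 5 11 4) =[14, 1, 2, 3, 0, 11, 6, 7, 8, 9, 10, 4, 12, 13, 5]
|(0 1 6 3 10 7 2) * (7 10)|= 6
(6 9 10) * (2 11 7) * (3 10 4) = [0, 1, 11, 10, 3, 5, 9, 2, 8, 4, 6, 7] = (2 11 7)(3 10 6 9 4)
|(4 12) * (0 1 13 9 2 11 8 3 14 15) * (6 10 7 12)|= 10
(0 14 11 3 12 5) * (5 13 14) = (0 5)(3 12 13 14 11) = [5, 1, 2, 12, 4, 0, 6, 7, 8, 9, 10, 3, 13, 14, 11]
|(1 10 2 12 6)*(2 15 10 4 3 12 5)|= 10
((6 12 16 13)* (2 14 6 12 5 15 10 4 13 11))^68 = (2 6 15 4 12 11 14 5 10 13 16) = [0, 1, 6, 3, 12, 10, 15, 7, 8, 9, 13, 14, 11, 16, 5, 4, 2]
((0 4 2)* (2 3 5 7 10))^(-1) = (0 2 10 7 5 3 4) = [2, 1, 10, 4, 0, 3, 6, 5, 8, 9, 7]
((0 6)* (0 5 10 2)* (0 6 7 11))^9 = (11)(2 6 5 10) = [0, 1, 6, 3, 4, 10, 5, 7, 8, 9, 2, 11]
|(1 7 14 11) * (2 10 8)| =12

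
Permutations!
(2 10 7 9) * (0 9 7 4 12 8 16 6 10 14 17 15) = (0 9 2 14 17 15)(4 12 8 16 6 10) = [9, 1, 14, 3, 12, 5, 10, 7, 16, 2, 4, 11, 8, 13, 17, 0, 6, 15]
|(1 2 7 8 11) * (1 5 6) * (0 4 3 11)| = |(0 4 3 11 5 6 1 2 7 8)| = 10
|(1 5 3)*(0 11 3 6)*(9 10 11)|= |(0 9 10 11 3 1 5 6)|= 8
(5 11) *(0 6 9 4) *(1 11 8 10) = (0 6 9 4)(1 11 5 8 10) = [6, 11, 2, 3, 0, 8, 9, 7, 10, 4, 1, 5]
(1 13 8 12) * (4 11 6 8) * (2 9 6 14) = (1 13 4 11 14 2 9 6 8 12) = [0, 13, 9, 3, 11, 5, 8, 7, 12, 6, 10, 14, 1, 4, 2]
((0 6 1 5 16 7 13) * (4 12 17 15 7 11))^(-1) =[13, 6, 2, 3, 11, 1, 0, 15, 8, 9, 10, 16, 4, 7, 14, 17, 5, 12] =(0 13 7 15 17 12 4 11 16 5 1 6)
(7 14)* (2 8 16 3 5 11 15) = (2 8 16 3 5 11 15)(7 14) = [0, 1, 8, 5, 4, 11, 6, 14, 16, 9, 10, 15, 12, 13, 7, 2, 3]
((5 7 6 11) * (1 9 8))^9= (5 7 6 11)= [0, 1, 2, 3, 4, 7, 11, 6, 8, 9, 10, 5]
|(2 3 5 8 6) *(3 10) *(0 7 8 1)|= 9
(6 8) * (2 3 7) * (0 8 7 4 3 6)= (0 8)(2 6 7)(3 4)= [8, 1, 6, 4, 3, 5, 7, 2, 0]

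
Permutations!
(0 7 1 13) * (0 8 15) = [7, 13, 2, 3, 4, 5, 6, 1, 15, 9, 10, 11, 12, 8, 14, 0] = (0 7 1 13 8 15)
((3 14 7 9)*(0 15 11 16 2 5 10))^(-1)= (0 10 5 2 16 11 15)(3 9 7 14)= [10, 1, 16, 9, 4, 2, 6, 14, 8, 7, 5, 15, 12, 13, 3, 0, 11]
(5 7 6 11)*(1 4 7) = [0, 4, 2, 3, 7, 1, 11, 6, 8, 9, 10, 5] = (1 4 7 6 11 5)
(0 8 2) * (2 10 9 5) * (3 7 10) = (0 8 3 7 10 9 5 2) = [8, 1, 0, 7, 4, 2, 6, 10, 3, 5, 9]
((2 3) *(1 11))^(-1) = (1 11)(2 3) = [0, 11, 3, 2, 4, 5, 6, 7, 8, 9, 10, 1]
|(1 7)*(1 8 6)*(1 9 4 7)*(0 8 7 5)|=|(0 8 6 9 4 5)|=6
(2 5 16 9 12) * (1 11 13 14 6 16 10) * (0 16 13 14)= [16, 11, 5, 3, 4, 10, 13, 7, 8, 12, 1, 14, 2, 0, 6, 15, 9]= (0 16 9 12 2 5 10 1 11 14 6 13)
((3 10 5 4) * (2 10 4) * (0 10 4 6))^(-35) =(10) =[0, 1, 2, 3, 4, 5, 6, 7, 8, 9, 10]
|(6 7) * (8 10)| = 2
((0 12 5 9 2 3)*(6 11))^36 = (12) = [0, 1, 2, 3, 4, 5, 6, 7, 8, 9, 10, 11, 12]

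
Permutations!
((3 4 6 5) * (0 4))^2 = [6, 1, 2, 4, 5, 0, 3] = (0 6 3 4 5)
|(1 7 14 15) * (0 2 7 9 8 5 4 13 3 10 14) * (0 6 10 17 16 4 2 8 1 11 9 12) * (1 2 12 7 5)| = |(0 8 1 7 6 10 14 15 11 9 2 5 12)(3 17 16 4 13)| = 65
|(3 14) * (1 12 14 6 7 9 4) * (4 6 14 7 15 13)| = |(1 12 7 9 6 15 13 4)(3 14)| = 8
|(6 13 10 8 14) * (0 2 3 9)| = |(0 2 3 9)(6 13 10 8 14)| = 20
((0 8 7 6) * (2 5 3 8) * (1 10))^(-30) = (10)(0 7 3 2 6 8 5) = [7, 1, 6, 2, 4, 0, 8, 3, 5, 9, 10]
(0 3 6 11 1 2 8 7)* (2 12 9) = (0 3 6 11 1 12 9 2 8 7) = [3, 12, 8, 6, 4, 5, 11, 0, 7, 2, 10, 1, 9]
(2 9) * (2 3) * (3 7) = [0, 1, 9, 2, 4, 5, 6, 3, 8, 7] = (2 9 7 3)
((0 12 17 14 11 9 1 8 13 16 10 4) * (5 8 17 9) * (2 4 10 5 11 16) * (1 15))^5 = (0 17 13 9 16 4 1 8 12 14 2 15 5) = [17, 8, 15, 3, 1, 0, 6, 7, 12, 16, 10, 11, 14, 9, 2, 5, 4, 13]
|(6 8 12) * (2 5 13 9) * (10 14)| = |(2 5 13 9)(6 8 12)(10 14)| = 12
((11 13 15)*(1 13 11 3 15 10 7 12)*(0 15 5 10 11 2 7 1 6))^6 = (0 13)(1 6)(2 3)(5 7)(10 12)(11 15) = [13, 6, 3, 2, 4, 7, 1, 5, 8, 9, 12, 15, 10, 0, 14, 11]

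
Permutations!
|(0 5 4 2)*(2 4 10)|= 4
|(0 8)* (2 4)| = |(0 8)(2 4)| = 2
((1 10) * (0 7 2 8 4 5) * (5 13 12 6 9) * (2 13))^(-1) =[5, 10, 4, 3, 8, 9, 12, 0, 2, 6, 1, 11, 13, 7] =(0 5 9 6 12 13 7)(1 10)(2 4 8)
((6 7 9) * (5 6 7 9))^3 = [0, 1, 2, 3, 4, 7, 5, 9, 8, 6] = (5 7 9 6)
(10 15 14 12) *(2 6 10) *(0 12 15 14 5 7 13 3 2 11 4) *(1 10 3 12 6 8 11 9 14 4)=[6, 10, 8, 2, 0, 7, 3, 13, 11, 14, 4, 1, 9, 12, 15, 5]=(0 6 3 2 8 11 1 10 4)(5 7 13 12 9 14 15)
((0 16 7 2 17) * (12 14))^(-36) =(0 17 2 7 16) =[17, 1, 7, 3, 4, 5, 6, 16, 8, 9, 10, 11, 12, 13, 14, 15, 0, 2]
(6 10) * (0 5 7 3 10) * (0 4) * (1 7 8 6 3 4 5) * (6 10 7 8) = (0 1 8 10 3 7 4)(5 6) = [1, 8, 2, 7, 0, 6, 5, 4, 10, 9, 3]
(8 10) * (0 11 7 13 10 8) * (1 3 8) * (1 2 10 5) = (0 11 7 13 5 1 3 8 2 10) = [11, 3, 10, 8, 4, 1, 6, 13, 2, 9, 0, 7, 12, 5]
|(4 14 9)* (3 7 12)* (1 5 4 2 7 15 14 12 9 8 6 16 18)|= |(1 5 4 12 3 15 14 8 6 16 18)(2 7 9)|= 33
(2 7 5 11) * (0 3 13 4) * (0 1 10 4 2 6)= [3, 10, 7, 13, 1, 11, 0, 5, 8, 9, 4, 6, 12, 2]= (0 3 13 2 7 5 11 6)(1 10 4)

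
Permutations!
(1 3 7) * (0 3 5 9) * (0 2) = (0 3 7 1 5 9 2) = [3, 5, 0, 7, 4, 9, 6, 1, 8, 2]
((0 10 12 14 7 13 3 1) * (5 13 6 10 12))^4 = [6, 7, 2, 14, 4, 0, 3, 13, 8, 9, 1, 11, 10, 12, 5] = (0 6 3 14 5)(1 7 13 12 10)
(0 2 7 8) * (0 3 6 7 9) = [2, 1, 9, 6, 4, 5, 7, 8, 3, 0] = (0 2 9)(3 6 7 8)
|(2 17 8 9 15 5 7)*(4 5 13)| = 9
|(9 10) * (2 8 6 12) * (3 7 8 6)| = 6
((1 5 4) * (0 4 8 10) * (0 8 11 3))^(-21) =(0 5)(1 3)(4 11)(8 10) =[5, 3, 2, 1, 11, 0, 6, 7, 10, 9, 8, 4]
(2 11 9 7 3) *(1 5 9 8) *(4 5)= (1 4 5 9 7 3 2 11 8)= [0, 4, 11, 2, 5, 9, 6, 3, 1, 7, 10, 8]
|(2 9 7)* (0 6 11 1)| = 12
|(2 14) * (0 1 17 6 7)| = |(0 1 17 6 7)(2 14)| = 10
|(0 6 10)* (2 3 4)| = 3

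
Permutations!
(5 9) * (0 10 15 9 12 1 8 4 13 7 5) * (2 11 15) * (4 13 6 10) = (0 4 6 10 2 11 15 9)(1 8 13 7 5 12) = [4, 8, 11, 3, 6, 12, 10, 5, 13, 0, 2, 15, 1, 7, 14, 9]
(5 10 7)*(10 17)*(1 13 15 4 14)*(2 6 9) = (1 13 15 4 14)(2 6 9)(5 17 10 7) = [0, 13, 6, 3, 14, 17, 9, 5, 8, 2, 7, 11, 12, 15, 1, 4, 16, 10]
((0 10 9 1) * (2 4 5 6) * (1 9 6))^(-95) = (0 2 1 6 5 10 4) = [2, 6, 1, 3, 0, 10, 5, 7, 8, 9, 4]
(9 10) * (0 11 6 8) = [11, 1, 2, 3, 4, 5, 8, 7, 0, 10, 9, 6] = (0 11 6 8)(9 10)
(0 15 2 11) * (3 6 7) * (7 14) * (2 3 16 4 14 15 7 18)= (0 7 16 4 14 18 2 11)(3 6 15)= [7, 1, 11, 6, 14, 5, 15, 16, 8, 9, 10, 0, 12, 13, 18, 3, 4, 17, 2]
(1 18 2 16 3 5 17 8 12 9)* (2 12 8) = (1 18 12 9)(2 16 3 5 17) = [0, 18, 16, 5, 4, 17, 6, 7, 8, 1, 10, 11, 9, 13, 14, 15, 3, 2, 12]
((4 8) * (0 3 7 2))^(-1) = (0 2 7 3)(4 8) = [2, 1, 7, 0, 8, 5, 6, 3, 4]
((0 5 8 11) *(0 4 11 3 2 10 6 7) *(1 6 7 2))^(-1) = (0 7 10 2 6 1 3 8 5)(4 11) = [7, 3, 6, 8, 11, 0, 1, 10, 5, 9, 2, 4]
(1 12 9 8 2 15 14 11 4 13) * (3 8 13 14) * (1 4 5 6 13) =(1 12 9)(2 15 3 8)(4 14 11 5 6 13) =[0, 12, 15, 8, 14, 6, 13, 7, 2, 1, 10, 5, 9, 4, 11, 3]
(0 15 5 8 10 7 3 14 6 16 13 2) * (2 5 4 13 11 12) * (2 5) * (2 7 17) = (0 15 4 13 7 3 14 6 16 11 12 5 8 10 17 2) = [15, 1, 0, 14, 13, 8, 16, 3, 10, 9, 17, 12, 5, 7, 6, 4, 11, 2]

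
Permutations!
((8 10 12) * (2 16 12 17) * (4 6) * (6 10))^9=(2 16 12 8 6 4 10 17)=[0, 1, 16, 3, 10, 5, 4, 7, 6, 9, 17, 11, 8, 13, 14, 15, 12, 2]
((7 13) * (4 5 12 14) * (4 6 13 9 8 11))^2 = [0, 1, 2, 3, 12, 14, 7, 8, 4, 11, 10, 5, 6, 9, 13] = (4 12 6 7 8)(5 14 13 9 11)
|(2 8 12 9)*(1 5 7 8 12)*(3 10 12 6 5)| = 10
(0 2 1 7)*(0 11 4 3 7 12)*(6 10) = (0 2 1 12)(3 7 11 4)(6 10) = [2, 12, 1, 7, 3, 5, 10, 11, 8, 9, 6, 4, 0]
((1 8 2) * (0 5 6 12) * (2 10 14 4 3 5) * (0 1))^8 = (1 12 6 5 3 4 14 10 8) = [0, 12, 2, 4, 14, 3, 5, 7, 1, 9, 8, 11, 6, 13, 10]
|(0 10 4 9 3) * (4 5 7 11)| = 8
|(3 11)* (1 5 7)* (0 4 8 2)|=12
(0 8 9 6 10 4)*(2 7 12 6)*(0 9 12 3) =(0 8 12 6 10 4 9 2 7 3) =[8, 1, 7, 0, 9, 5, 10, 3, 12, 2, 4, 11, 6]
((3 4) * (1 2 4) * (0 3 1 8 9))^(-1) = [9, 4, 1, 0, 2, 5, 6, 7, 3, 8] = (0 9 8 3)(1 4 2)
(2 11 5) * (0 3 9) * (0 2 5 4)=[3, 1, 11, 9, 0, 5, 6, 7, 8, 2, 10, 4]=(0 3 9 2 11 4)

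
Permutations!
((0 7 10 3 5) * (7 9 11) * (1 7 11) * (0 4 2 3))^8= (11)(0 7 9 10 1)= [7, 0, 2, 3, 4, 5, 6, 9, 8, 10, 1, 11]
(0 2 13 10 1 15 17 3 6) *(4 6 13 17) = [2, 15, 17, 13, 6, 5, 0, 7, 8, 9, 1, 11, 12, 10, 14, 4, 16, 3] = (0 2 17 3 13 10 1 15 4 6)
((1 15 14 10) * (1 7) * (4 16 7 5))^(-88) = (16) = [0, 1, 2, 3, 4, 5, 6, 7, 8, 9, 10, 11, 12, 13, 14, 15, 16]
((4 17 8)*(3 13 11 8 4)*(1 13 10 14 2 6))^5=(1 10 13 14 11 2 8 6 3)(4 17)=[0, 10, 8, 1, 17, 5, 3, 7, 6, 9, 13, 2, 12, 14, 11, 15, 16, 4]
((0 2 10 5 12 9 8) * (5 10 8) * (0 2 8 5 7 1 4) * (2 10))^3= [2, 8, 9, 3, 10, 7, 6, 0, 5, 4, 12, 11, 1]= (0 2 9 4 10 12 1 8 5 7)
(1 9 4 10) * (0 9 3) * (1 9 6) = [6, 3, 2, 0, 10, 5, 1, 7, 8, 4, 9] = (0 6 1 3)(4 10 9)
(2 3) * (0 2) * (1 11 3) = (0 2 1 11 3) = [2, 11, 1, 0, 4, 5, 6, 7, 8, 9, 10, 3]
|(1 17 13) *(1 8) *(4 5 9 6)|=4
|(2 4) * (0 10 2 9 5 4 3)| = |(0 10 2 3)(4 9 5)| = 12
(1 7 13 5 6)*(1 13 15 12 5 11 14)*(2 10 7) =[0, 2, 10, 3, 4, 6, 13, 15, 8, 9, 7, 14, 5, 11, 1, 12] =(1 2 10 7 15 12 5 6 13 11 14)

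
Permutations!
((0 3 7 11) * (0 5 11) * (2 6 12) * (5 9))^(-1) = [7, 1, 12, 0, 4, 9, 2, 3, 8, 11, 10, 5, 6] = (0 7 3)(2 12 6)(5 9 11)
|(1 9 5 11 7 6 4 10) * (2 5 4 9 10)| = 14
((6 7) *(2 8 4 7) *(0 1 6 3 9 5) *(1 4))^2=(0 7 9)(1 2)(3 5 4)(6 8)=[7, 2, 1, 5, 3, 4, 8, 9, 6, 0]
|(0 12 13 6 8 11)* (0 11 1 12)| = |(1 12 13 6 8)| = 5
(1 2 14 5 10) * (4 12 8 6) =(1 2 14 5 10)(4 12 8 6) =[0, 2, 14, 3, 12, 10, 4, 7, 6, 9, 1, 11, 8, 13, 5]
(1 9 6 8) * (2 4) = (1 9 6 8)(2 4) = [0, 9, 4, 3, 2, 5, 8, 7, 1, 6]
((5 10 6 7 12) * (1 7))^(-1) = (1 6 10 5 12 7) = [0, 6, 2, 3, 4, 12, 10, 1, 8, 9, 5, 11, 7]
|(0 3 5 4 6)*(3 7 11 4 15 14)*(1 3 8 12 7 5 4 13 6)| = |(0 5 15 14 8 12 7 11 13 6)(1 3 4)| = 30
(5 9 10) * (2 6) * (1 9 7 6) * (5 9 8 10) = (1 8 10 9 5 7 6 2) = [0, 8, 1, 3, 4, 7, 2, 6, 10, 5, 9]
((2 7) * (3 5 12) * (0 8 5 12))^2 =[5, 1, 2, 3, 4, 8, 6, 7, 0, 9, 10, 11, 12] =(12)(0 5 8)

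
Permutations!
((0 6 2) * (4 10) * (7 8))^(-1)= (0 2 6)(4 10)(7 8)= [2, 1, 6, 3, 10, 5, 0, 8, 7, 9, 4]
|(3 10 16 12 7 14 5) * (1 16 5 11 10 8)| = |(1 16 12 7 14 11 10 5 3 8)| = 10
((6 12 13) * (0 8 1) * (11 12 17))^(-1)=(0 1 8)(6 13 12 11 17)=[1, 8, 2, 3, 4, 5, 13, 7, 0, 9, 10, 17, 11, 12, 14, 15, 16, 6]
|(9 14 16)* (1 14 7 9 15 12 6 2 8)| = 8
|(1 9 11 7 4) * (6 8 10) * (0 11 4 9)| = 6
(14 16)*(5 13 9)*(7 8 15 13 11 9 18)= (5 11 9)(7 8 15 13 18)(14 16)= [0, 1, 2, 3, 4, 11, 6, 8, 15, 5, 10, 9, 12, 18, 16, 13, 14, 17, 7]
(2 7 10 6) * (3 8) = (2 7 10 6)(3 8) = [0, 1, 7, 8, 4, 5, 2, 10, 3, 9, 6]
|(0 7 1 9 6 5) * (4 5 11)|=|(0 7 1 9 6 11 4 5)|=8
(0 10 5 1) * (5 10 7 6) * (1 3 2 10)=(0 7 6 5 3 2 10 1)=[7, 0, 10, 2, 4, 3, 5, 6, 8, 9, 1]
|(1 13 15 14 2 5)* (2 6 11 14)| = |(1 13 15 2 5)(6 11 14)| = 15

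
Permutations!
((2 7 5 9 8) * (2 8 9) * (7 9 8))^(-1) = (2 5 7 8 9) = [0, 1, 5, 3, 4, 7, 6, 8, 9, 2]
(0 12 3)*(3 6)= (0 12 6 3)= [12, 1, 2, 0, 4, 5, 3, 7, 8, 9, 10, 11, 6]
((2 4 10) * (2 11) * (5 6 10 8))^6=[0, 1, 11, 3, 2, 8, 5, 7, 4, 9, 6, 10]=(2 11 10 6 5 8 4)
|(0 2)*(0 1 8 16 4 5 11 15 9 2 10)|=|(0 10)(1 8 16 4 5 11 15 9 2)|=18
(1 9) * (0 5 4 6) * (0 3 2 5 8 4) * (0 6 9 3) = [8, 3, 5, 2, 9, 6, 0, 7, 4, 1] = (0 8 4 9 1 3 2 5 6)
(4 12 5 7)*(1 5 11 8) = [0, 5, 2, 3, 12, 7, 6, 4, 1, 9, 10, 8, 11] = (1 5 7 4 12 11 8)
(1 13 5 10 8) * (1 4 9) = (1 13 5 10 8 4 9) = [0, 13, 2, 3, 9, 10, 6, 7, 4, 1, 8, 11, 12, 5]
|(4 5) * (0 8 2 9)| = 4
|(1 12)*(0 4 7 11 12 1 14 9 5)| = 8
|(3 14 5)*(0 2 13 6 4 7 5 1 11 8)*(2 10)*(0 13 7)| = |(0 10 2 7 5 3 14 1 11 8 13 6 4)| = 13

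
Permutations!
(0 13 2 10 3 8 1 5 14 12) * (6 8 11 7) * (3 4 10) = (0 13 2 3 11 7 6 8 1 5 14 12)(4 10) = [13, 5, 3, 11, 10, 14, 8, 6, 1, 9, 4, 7, 0, 2, 12]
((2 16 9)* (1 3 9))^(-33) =(1 9 16 3 2) =[0, 9, 1, 2, 4, 5, 6, 7, 8, 16, 10, 11, 12, 13, 14, 15, 3]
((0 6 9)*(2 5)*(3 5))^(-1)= (0 9 6)(2 5 3)= [9, 1, 5, 2, 4, 3, 0, 7, 8, 6]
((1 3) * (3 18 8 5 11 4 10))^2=(1 8 11 10)(3 18 5 4)=[0, 8, 2, 18, 3, 4, 6, 7, 11, 9, 1, 10, 12, 13, 14, 15, 16, 17, 5]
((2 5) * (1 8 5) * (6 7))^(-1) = (1 2 5 8)(6 7) = [0, 2, 5, 3, 4, 8, 7, 6, 1]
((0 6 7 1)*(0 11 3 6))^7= (1 3 7 11 6)= [0, 3, 2, 7, 4, 5, 1, 11, 8, 9, 10, 6]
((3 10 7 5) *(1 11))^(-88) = [0, 1, 2, 3, 4, 5, 6, 7, 8, 9, 10, 11] = (11)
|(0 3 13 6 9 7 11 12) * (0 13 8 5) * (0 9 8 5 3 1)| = |(0 1)(3 5 9 7 11 12 13 6 8)| = 18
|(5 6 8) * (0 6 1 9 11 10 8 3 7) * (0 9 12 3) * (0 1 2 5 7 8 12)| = |(0 6 1)(2 5)(3 8 7 9 11 10 12)| = 42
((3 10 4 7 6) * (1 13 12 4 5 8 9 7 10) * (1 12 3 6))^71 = (1 13 3 12 4 10 5 8 9 7) = [0, 13, 2, 12, 10, 8, 6, 1, 9, 7, 5, 11, 4, 3]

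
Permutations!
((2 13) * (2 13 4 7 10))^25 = [0, 1, 4, 3, 7, 5, 6, 10, 8, 9, 2, 11, 12, 13] = (13)(2 4 7 10)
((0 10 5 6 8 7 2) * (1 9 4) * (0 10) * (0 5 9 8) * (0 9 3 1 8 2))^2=(0 6 4 7 5 9 8)(1 10)(2 3)=[6, 10, 3, 2, 7, 9, 4, 5, 0, 8, 1]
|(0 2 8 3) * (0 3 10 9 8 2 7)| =|(0 7)(8 10 9)| =6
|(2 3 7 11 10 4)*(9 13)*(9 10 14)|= |(2 3 7 11 14 9 13 10 4)|= 9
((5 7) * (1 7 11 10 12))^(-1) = [0, 12, 2, 3, 4, 7, 6, 1, 8, 9, 11, 5, 10] = (1 12 10 11 5 7)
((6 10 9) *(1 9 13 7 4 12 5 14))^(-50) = [0, 1, 2, 3, 4, 5, 6, 7, 8, 9, 10, 11, 12, 13, 14] = (14)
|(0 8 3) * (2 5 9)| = |(0 8 3)(2 5 9)| = 3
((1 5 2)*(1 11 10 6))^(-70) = (1 2 10)(5 11 6) = [0, 2, 10, 3, 4, 11, 5, 7, 8, 9, 1, 6]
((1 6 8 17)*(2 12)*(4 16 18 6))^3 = (1 18 17 16 8 4 6)(2 12) = [0, 18, 12, 3, 6, 5, 1, 7, 4, 9, 10, 11, 2, 13, 14, 15, 8, 16, 17]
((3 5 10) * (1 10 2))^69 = (1 2 5 3 10) = [0, 2, 5, 10, 4, 3, 6, 7, 8, 9, 1]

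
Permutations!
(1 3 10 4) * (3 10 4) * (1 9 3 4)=(1 10 4 9 3)=[0, 10, 2, 1, 9, 5, 6, 7, 8, 3, 4]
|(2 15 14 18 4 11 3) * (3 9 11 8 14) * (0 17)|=12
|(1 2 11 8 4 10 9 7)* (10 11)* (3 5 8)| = 5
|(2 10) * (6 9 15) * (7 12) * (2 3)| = 6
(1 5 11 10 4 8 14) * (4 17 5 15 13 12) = [0, 15, 2, 3, 8, 11, 6, 7, 14, 9, 17, 10, 4, 12, 1, 13, 16, 5] = (1 15 13 12 4 8 14)(5 11 10 17)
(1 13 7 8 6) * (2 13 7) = (1 7 8 6)(2 13) = [0, 7, 13, 3, 4, 5, 1, 8, 6, 9, 10, 11, 12, 2]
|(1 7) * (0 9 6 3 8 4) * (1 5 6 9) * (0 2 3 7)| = |(9)(0 1)(2 3 8 4)(5 6 7)| = 12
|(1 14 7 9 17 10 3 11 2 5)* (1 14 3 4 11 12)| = |(1 3 12)(2 5 14 7 9 17 10 4 11)| = 9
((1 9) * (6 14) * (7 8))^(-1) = [0, 9, 2, 3, 4, 5, 14, 8, 7, 1, 10, 11, 12, 13, 6] = (1 9)(6 14)(7 8)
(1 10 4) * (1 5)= (1 10 4 5)= [0, 10, 2, 3, 5, 1, 6, 7, 8, 9, 4]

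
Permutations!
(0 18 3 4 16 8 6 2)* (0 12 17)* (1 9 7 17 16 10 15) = (0 18 3 4 10 15 1 9 7 17)(2 12 16 8 6) = [18, 9, 12, 4, 10, 5, 2, 17, 6, 7, 15, 11, 16, 13, 14, 1, 8, 0, 3]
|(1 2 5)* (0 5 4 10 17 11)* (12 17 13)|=10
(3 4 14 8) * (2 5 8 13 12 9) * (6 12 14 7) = [0, 1, 5, 4, 7, 8, 12, 6, 3, 2, 10, 11, 9, 14, 13] = (2 5 8 3 4 7 6 12 9)(13 14)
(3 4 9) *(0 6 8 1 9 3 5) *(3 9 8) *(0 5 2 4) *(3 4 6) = [3, 8, 6, 0, 9, 5, 4, 7, 1, 2] = (0 3)(1 8)(2 6 4 9)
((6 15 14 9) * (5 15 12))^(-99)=(5 9)(6 15)(12 14)=[0, 1, 2, 3, 4, 9, 15, 7, 8, 5, 10, 11, 14, 13, 12, 6]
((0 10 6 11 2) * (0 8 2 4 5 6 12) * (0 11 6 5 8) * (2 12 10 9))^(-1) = (0 2 9)(4 11 12 8) = [2, 1, 9, 3, 11, 5, 6, 7, 4, 0, 10, 12, 8]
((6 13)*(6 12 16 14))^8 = (6 16 13 14 12) = [0, 1, 2, 3, 4, 5, 16, 7, 8, 9, 10, 11, 6, 14, 12, 15, 13]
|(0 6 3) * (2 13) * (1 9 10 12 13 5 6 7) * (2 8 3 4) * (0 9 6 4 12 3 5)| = |(0 7 1 6 12 13 8 5 4 2)(3 9 10)| = 30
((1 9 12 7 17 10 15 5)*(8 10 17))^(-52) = [0, 8, 2, 3, 4, 7, 6, 5, 1, 10, 9, 11, 15, 13, 14, 12, 16, 17] = (17)(1 8)(5 7)(9 10)(12 15)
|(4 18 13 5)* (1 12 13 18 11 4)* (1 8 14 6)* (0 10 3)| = |(18)(0 10 3)(1 12 13 5 8 14 6)(4 11)| = 42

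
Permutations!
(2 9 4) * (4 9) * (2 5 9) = (2 4 5 9) = [0, 1, 4, 3, 5, 9, 6, 7, 8, 2]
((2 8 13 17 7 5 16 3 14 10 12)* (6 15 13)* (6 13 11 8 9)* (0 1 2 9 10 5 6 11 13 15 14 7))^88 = (17)(3 5 6)(7 16 14) = [0, 1, 2, 5, 4, 6, 3, 16, 8, 9, 10, 11, 12, 13, 7, 15, 14, 17]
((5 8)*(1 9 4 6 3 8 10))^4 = (1 3)(4 5)(6 10)(8 9) = [0, 3, 2, 1, 5, 4, 10, 7, 9, 8, 6]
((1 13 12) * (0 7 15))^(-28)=(0 15 7)(1 12 13)=[15, 12, 2, 3, 4, 5, 6, 0, 8, 9, 10, 11, 13, 1, 14, 7]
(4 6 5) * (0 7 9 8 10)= (0 7 9 8 10)(4 6 5)= [7, 1, 2, 3, 6, 4, 5, 9, 10, 8, 0]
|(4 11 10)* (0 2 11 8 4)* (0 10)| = 6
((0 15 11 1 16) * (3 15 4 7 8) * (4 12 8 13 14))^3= (0 3 1 12 15 16 8 11)(4 14 13 7)= [3, 12, 2, 1, 14, 5, 6, 4, 11, 9, 10, 0, 15, 7, 13, 16, 8]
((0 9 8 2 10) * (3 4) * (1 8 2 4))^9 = (0 9 2 10)(1 8 4 3) = [9, 8, 10, 1, 3, 5, 6, 7, 4, 2, 0]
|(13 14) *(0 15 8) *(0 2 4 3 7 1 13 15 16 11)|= 9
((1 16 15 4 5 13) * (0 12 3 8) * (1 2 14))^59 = (0 8 3 12)(1 4 2 16 5 14 15 13) = [8, 4, 16, 12, 2, 14, 6, 7, 3, 9, 10, 11, 0, 1, 15, 13, 5]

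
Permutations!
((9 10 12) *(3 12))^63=(3 10 9 12)=[0, 1, 2, 10, 4, 5, 6, 7, 8, 12, 9, 11, 3]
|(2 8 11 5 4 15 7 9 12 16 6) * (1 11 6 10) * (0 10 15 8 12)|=14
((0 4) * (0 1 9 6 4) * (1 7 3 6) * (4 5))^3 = (1 9)(3 4 6 7 5) = [0, 9, 2, 4, 6, 3, 7, 5, 8, 1]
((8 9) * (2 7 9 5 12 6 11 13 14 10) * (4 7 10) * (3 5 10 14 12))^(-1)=(2 10 8 9 7 4 14)(3 5)(6 12 13 11)=[0, 1, 10, 5, 14, 3, 12, 4, 9, 7, 8, 6, 13, 11, 2]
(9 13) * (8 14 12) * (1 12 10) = [0, 12, 2, 3, 4, 5, 6, 7, 14, 13, 1, 11, 8, 9, 10] = (1 12 8 14 10)(9 13)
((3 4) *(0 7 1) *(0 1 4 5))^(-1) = [5, 1, 2, 4, 7, 3, 6, 0] = (0 5 3 4 7)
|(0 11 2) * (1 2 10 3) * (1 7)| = |(0 11 10 3 7 1 2)| = 7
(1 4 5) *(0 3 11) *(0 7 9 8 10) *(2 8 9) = (0 3 11 7 2 8 10)(1 4 5) = [3, 4, 8, 11, 5, 1, 6, 2, 10, 9, 0, 7]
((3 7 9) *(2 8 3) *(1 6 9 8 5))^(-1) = (1 5 2 9 6)(3 8 7) = [0, 5, 9, 8, 4, 2, 1, 3, 7, 6]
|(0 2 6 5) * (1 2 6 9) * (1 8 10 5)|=8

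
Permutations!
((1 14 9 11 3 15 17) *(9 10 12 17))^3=[0, 12, 2, 11, 4, 5, 6, 7, 8, 15, 1, 9, 14, 13, 17, 3, 16, 10]=(1 12 14 17 10)(3 11 9 15)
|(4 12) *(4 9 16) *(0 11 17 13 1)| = |(0 11 17 13 1)(4 12 9 16)| = 20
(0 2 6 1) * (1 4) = (0 2 6 4 1) = [2, 0, 6, 3, 1, 5, 4]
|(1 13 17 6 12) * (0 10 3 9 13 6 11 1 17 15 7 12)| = 12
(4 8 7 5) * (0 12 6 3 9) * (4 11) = (0 12 6 3 9)(4 8 7 5 11) = [12, 1, 2, 9, 8, 11, 3, 5, 7, 0, 10, 4, 6]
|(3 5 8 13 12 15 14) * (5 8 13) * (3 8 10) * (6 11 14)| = |(3 10)(5 13 12 15 6 11 14 8)| = 8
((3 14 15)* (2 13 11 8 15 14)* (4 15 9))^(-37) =[0, 1, 8, 11, 2, 5, 6, 7, 15, 3, 10, 4, 12, 9, 14, 13] =(2 8 15 13 9 3 11 4)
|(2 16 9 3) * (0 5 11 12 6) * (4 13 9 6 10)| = |(0 5 11 12 10 4 13 9 3 2 16 6)| = 12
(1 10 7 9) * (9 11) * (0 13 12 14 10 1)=(0 13 12 14 10 7 11 9)=[13, 1, 2, 3, 4, 5, 6, 11, 8, 0, 7, 9, 14, 12, 10]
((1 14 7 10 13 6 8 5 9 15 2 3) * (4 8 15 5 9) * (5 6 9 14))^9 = [0, 6, 13, 9, 2, 15, 7, 5, 3, 14, 4, 11, 12, 8, 1, 10] = (1 6 7 5 15 10 4 2 13 8 3 9 14)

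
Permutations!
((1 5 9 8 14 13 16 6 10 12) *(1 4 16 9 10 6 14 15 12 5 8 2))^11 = (1 8 15 12 4 16 14 13 9 2)(5 10) = [0, 8, 1, 3, 16, 10, 6, 7, 15, 2, 5, 11, 4, 9, 13, 12, 14]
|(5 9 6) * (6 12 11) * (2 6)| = 6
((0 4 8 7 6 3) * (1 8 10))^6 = (0 6 8 10)(1 4 3 7) = [6, 4, 2, 7, 3, 5, 8, 1, 10, 9, 0]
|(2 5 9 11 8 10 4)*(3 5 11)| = |(2 11 8 10 4)(3 5 9)| = 15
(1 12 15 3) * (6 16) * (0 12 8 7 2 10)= (0 12 15 3 1 8 7 2 10)(6 16)= [12, 8, 10, 1, 4, 5, 16, 2, 7, 9, 0, 11, 15, 13, 14, 3, 6]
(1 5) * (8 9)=(1 5)(8 9)=[0, 5, 2, 3, 4, 1, 6, 7, 9, 8]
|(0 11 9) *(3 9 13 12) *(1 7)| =|(0 11 13 12 3 9)(1 7)| =6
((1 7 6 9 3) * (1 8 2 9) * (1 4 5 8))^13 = (1 5 3 4 9 6 2 7 8) = [0, 5, 7, 4, 9, 3, 2, 8, 1, 6]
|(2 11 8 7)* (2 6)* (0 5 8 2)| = 10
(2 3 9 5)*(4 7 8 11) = (2 3 9 5)(4 7 8 11) = [0, 1, 3, 9, 7, 2, 6, 8, 11, 5, 10, 4]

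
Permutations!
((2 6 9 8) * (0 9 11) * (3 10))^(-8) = (0 6 8)(2 9 11) = [6, 1, 9, 3, 4, 5, 8, 7, 0, 11, 10, 2]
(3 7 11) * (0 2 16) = (0 2 16)(3 7 11) = [2, 1, 16, 7, 4, 5, 6, 11, 8, 9, 10, 3, 12, 13, 14, 15, 0]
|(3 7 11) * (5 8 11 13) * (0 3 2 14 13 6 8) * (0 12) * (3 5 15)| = |(0 5 12)(2 14 13 15 3 7 6 8 11)| = 9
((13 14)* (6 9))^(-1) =[0, 1, 2, 3, 4, 5, 9, 7, 8, 6, 10, 11, 12, 14, 13] =(6 9)(13 14)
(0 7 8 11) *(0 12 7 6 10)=(0 6 10)(7 8 11 12)=[6, 1, 2, 3, 4, 5, 10, 8, 11, 9, 0, 12, 7]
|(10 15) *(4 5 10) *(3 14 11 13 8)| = 20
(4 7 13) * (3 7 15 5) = (3 7 13 4 15 5) = [0, 1, 2, 7, 15, 3, 6, 13, 8, 9, 10, 11, 12, 4, 14, 5]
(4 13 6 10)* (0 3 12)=(0 3 12)(4 13 6 10)=[3, 1, 2, 12, 13, 5, 10, 7, 8, 9, 4, 11, 0, 6]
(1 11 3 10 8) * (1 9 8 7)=(1 11 3 10 7)(8 9)=[0, 11, 2, 10, 4, 5, 6, 1, 9, 8, 7, 3]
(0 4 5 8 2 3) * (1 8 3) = (0 4 5 3)(1 8 2) = [4, 8, 1, 0, 5, 3, 6, 7, 2]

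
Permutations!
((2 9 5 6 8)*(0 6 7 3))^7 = (0 3 7 5 9 2 8 6) = [3, 1, 8, 7, 4, 9, 0, 5, 6, 2]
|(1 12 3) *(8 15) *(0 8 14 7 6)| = |(0 8 15 14 7 6)(1 12 3)| = 6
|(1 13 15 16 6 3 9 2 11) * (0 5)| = |(0 5)(1 13 15 16 6 3 9 2 11)| = 18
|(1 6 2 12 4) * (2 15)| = |(1 6 15 2 12 4)| = 6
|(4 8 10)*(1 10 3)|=5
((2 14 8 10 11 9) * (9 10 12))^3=(2 12 14 9 8)(10 11)=[0, 1, 12, 3, 4, 5, 6, 7, 2, 8, 11, 10, 14, 13, 9]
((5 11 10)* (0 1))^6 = (11) = [0, 1, 2, 3, 4, 5, 6, 7, 8, 9, 10, 11]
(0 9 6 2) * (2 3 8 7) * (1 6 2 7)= (0 9 2)(1 6 3 8)= [9, 6, 0, 8, 4, 5, 3, 7, 1, 2]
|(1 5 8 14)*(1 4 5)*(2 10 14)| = 6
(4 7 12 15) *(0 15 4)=[15, 1, 2, 3, 7, 5, 6, 12, 8, 9, 10, 11, 4, 13, 14, 0]=(0 15)(4 7 12)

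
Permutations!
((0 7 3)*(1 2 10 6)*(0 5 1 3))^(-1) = (0 7)(1 5 3 6 10 2) = [7, 5, 1, 6, 4, 3, 10, 0, 8, 9, 2]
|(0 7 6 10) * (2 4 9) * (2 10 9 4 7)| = |(0 2 7 6 9 10)| = 6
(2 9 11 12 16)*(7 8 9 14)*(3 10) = (2 14 7 8 9 11 12 16)(3 10) = [0, 1, 14, 10, 4, 5, 6, 8, 9, 11, 3, 12, 16, 13, 7, 15, 2]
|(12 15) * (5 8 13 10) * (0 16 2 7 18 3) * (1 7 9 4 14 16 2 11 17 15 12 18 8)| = 66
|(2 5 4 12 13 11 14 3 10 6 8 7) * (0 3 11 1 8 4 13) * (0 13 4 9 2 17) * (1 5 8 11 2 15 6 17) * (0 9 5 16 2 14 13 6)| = |(0 3 10 17 9 15)(1 11 13 16 2 8 7)(4 12 6 5)| = 84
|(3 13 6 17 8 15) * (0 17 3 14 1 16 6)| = |(0 17 8 15 14 1 16 6 3 13)| = 10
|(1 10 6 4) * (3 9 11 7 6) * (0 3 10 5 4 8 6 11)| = |(0 3 9)(1 5 4)(6 8)(7 11)| = 6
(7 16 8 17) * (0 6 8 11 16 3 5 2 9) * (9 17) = [6, 1, 17, 5, 4, 2, 8, 3, 9, 0, 10, 16, 12, 13, 14, 15, 11, 7] = (0 6 8 9)(2 17 7 3 5)(11 16)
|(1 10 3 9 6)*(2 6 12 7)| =8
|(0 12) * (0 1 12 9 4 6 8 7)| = 6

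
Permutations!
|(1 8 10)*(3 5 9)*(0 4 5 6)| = 6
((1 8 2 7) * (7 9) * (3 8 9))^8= (1 7 9)(2 8 3)= [0, 7, 8, 2, 4, 5, 6, 9, 3, 1]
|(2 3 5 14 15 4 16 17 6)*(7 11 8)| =|(2 3 5 14 15 4 16 17 6)(7 11 8)| =9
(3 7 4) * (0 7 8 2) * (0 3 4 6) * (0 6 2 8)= [7, 1, 3, 0, 4, 5, 6, 2, 8]= (8)(0 7 2 3)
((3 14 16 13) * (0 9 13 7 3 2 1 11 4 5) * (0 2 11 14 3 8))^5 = [5, 0, 8, 3, 16, 7, 6, 11, 4, 2, 10, 14, 12, 1, 9, 15, 13] = (0 5 7 11 14 9 2 8 4 16 13 1)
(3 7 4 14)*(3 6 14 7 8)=(3 8)(4 7)(6 14)=[0, 1, 2, 8, 7, 5, 14, 4, 3, 9, 10, 11, 12, 13, 6]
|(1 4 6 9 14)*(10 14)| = 6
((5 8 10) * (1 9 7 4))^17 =(1 9 7 4)(5 10 8) =[0, 9, 2, 3, 1, 10, 6, 4, 5, 7, 8]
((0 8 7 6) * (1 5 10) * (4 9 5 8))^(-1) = [6, 10, 2, 3, 0, 9, 7, 8, 1, 4, 5] = (0 6 7 8 1 10 5 9 4)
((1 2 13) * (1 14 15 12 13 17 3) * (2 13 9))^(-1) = (1 3 17 2 9 12 15 14 13) = [0, 3, 9, 17, 4, 5, 6, 7, 8, 12, 10, 11, 15, 1, 13, 14, 16, 2]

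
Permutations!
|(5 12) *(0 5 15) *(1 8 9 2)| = |(0 5 12 15)(1 8 9 2)| = 4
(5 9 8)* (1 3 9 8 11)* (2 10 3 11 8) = (1 11)(2 10 3 9 8 5) = [0, 11, 10, 9, 4, 2, 6, 7, 5, 8, 3, 1]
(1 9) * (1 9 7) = [0, 7, 2, 3, 4, 5, 6, 1, 8, 9] = (9)(1 7)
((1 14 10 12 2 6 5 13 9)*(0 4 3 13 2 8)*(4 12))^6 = (1 9 13 3 4 10 14) = [0, 9, 2, 4, 10, 5, 6, 7, 8, 13, 14, 11, 12, 3, 1]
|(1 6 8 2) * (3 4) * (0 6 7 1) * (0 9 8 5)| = |(0 6 5)(1 7)(2 9 8)(3 4)| = 6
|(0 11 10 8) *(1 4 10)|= |(0 11 1 4 10 8)|= 6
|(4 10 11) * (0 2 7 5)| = |(0 2 7 5)(4 10 11)| = 12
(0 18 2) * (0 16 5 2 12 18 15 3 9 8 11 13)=[15, 1, 16, 9, 4, 2, 6, 7, 11, 8, 10, 13, 18, 0, 14, 3, 5, 17, 12]=(0 15 3 9 8 11 13)(2 16 5)(12 18)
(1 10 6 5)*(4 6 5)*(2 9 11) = [0, 10, 9, 3, 6, 1, 4, 7, 8, 11, 5, 2] = (1 10 5)(2 9 11)(4 6)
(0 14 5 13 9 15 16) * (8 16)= (0 14 5 13 9 15 8 16)= [14, 1, 2, 3, 4, 13, 6, 7, 16, 15, 10, 11, 12, 9, 5, 8, 0]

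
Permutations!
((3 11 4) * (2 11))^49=[0, 1, 11, 2, 3, 5, 6, 7, 8, 9, 10, 4]=(2 11 4 3)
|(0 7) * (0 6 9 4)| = 5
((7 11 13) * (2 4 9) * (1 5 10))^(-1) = (1 10 5)(2 9 4)(7 13 11) = [0, 10, 9, 3, 2, 1, 6, 13, 8, 4, 5, 7, 12, 11]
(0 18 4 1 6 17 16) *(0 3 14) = [18, 6, 2, 14, 1, 5, 17, 7, 8, 9, 10, 11, 12, 13, 0, 15, 3, 16, 4] = (0 18 4 1 6 17 16 3 14)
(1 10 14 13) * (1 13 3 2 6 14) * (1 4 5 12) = (1 10 4 5 12)(2 6 14 3) = [0, 10, 6, 2, 5, 12, 14, 7, 8, 9, 4, 11, 1, 13, 3]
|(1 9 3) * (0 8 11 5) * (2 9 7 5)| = 9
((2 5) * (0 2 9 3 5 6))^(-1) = [6, 1, 0, 9, 4, 3, 2, 7, 8, 5] = (0 6 2)(3 9 5)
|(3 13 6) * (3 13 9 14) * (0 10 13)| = 12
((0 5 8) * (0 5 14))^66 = [0, 1, 2, 3, 4, 5, 6, 7, 8, 9, 10, 11, 12, 13, 14] = (14)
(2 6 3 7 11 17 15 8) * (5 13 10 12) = (2 6 3 7 11 17 15 8)(5 13 10 12) = [0, 1, 6, 7, 4, 13, 3, 11, 2, 9, 12, 17, 5, 10, 14, 8, 16, 15]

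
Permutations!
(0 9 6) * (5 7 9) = [5, 1, 2, 3, 4, 7, 0, 9, 8, 6] = (0 5 7 9 6)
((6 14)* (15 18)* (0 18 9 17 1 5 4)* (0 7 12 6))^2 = (0 15 17 5 7 6)(1 4 12 14 18 9) = [15, 4, 2, 3, 12, 7, 0, 6, 8, 1, 10, 11, 14, 13, 18, 17, 16, 5, 9]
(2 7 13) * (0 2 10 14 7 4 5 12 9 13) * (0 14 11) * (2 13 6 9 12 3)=(0 13 10 11)(2 4 5 3)(6 9)(7 14)=[13, 1, 4, 2, 5, 3, 9, 14, 8, 6, 11, 0, 12, 10, 7]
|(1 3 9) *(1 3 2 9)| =4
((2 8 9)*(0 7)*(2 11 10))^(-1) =[7, 1, 10, 3, 4, 5, 6, 0, 2, 8, 11, 9] =(0 7)(2 10 11 9 8)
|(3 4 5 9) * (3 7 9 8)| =4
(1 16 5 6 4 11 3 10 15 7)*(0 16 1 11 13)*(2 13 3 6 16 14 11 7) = (0 14 11 6 4 3 10 15 2 13)(5 16) = [14, 1, 13, 10, 3, 16, 4, 7, 8, 9, 15, 6, 12, 0, 11, 2, 5]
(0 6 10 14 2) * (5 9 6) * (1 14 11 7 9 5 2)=(0 2)(1 14)(6 10 11 7 9)=[2, 14, 0, 3, 4, 5, 10, 9, 8, 6, 11, 7, 12, 13, 1]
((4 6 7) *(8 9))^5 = (4 7 6)(8 9) = [0, 1, 2, 3, 7, 5, 4, 6, 9, 8]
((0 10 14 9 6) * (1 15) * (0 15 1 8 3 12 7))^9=(0 7 12 3 8 15 6 9 14 10)=[7, 1, 2, 8, 4, 5, 9, 12, 15, 14, 0, 11, 3, 13, 10, 6]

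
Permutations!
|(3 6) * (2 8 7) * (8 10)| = |(2 10 8 7)(3 6)| = 4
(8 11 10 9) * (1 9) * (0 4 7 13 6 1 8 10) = (0 4 7 13 6 1 9 10 8 11) = [4, 9, 2, 3, 7, 5, 1, 13, 11, 10, 8, 0, 12, 6]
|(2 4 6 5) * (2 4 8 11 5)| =6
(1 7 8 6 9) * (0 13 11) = (0 13 11)(1 7 8 6 9) = [13, 7, 2, 3, 4, 5, 9, 8, 6, 1, 10, 0, 12, 11]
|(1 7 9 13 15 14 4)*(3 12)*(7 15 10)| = |(1 15 14 4)(3 12)(7 9 13 10)| = 4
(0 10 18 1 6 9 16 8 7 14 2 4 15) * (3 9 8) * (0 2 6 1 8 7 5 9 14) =(0 10 18 8 5 9 16 3 14 6 7)(2 4 15) =[10, 1, 4, 14, 15, 9, 7, 0, 5, 16, 18, 11, 12, 13, 6, 2, 3, 17, 8]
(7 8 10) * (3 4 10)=(3 4 10 7 8)=[0, 1, 2, 4, 10, 5, 6, 8, 3, 9, 7]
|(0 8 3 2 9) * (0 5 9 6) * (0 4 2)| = 6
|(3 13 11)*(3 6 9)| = 5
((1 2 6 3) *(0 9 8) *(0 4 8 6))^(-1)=(0 2 1 3 6 9)(4 8)=[2, 3, 1, 6, 8, 5, 9, 7, 4, 0]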